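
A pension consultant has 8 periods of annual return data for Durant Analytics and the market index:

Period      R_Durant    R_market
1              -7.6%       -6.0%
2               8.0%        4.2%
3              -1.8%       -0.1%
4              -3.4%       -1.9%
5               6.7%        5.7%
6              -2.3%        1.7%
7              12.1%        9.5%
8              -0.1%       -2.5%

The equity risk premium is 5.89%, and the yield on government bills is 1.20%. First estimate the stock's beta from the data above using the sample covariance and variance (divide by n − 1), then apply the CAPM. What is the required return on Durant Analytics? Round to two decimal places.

Mean R_i = (-7.6 + 8.0 − 1.8 − 3.4 + 6.7 − 2.3 + 12.1 − 0.1) / 8 = 1.4500%
Mean R_m = (-6.0 + 4.2 − 0.1 − 1.9 + 5.7 + 1.7 + 9.5 − 2.5) / 8 = 1.3250%
Σ(R_i − R̄_i)(R_m − R̄_m) = 219.9500  ⇒  Cov = 219.9500 / 7 = 31.4214
Σ(R_m − R̄_m)² = 175.0950  ⇒  Var(R_m) = 175.0950 / 7 = 25.0136
β = Cov / Var(R_m) = 31.4214 / 25.0136 = 1.2562
E(R) = R_f + β × MRP = 1.20% + 1.2562 × 5.89% = 8.60%

8.60%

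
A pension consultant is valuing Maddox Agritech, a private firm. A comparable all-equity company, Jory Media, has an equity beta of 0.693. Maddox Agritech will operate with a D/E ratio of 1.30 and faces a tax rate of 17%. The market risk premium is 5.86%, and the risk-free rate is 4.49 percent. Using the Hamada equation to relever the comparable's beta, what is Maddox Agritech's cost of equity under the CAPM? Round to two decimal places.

12.93%

β_L = β_U × [1 + (1 − t)(D/E)] = 0.693 × [1 + (1 − 0.17) × 1.30]
    = 0.693 × [1 + 0.83 × 1.30] = 0.693 × 2.0790 = 1.4407
E(R) = R_f + β_L × MRP = 4.49% + 1.4407 × 5.86% = 12.93%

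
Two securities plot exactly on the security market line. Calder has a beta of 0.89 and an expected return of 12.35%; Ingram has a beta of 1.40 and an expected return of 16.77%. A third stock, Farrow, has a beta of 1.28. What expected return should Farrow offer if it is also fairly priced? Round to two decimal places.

MRP (SML slope) = (16.77% − 12.35%) / (1.40 − 0.89) = 4.42% / 0.51 = 8.6667%
R_f (intercept) = 12.35% − 0.89 × 8.6667% = 4.6366%
E(R_Farrow) = R_f + β × MRP = 4.6366% + 1.28 × 8.6667% = 15.73%

15.73%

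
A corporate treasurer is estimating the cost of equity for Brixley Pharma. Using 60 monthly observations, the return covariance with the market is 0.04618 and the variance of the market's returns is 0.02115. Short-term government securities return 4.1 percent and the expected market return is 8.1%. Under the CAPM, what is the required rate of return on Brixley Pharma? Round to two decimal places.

12.83%

β = Cov(R_i, R_m) / Var(R_m) = 0.04618 / 0.02115 = 2.1835
MRP = 8.1% − 4.1% = 4.00%
E(R) = R_f + β × MRP = 4.1% + 2.1835 × 4.0% = 12.83%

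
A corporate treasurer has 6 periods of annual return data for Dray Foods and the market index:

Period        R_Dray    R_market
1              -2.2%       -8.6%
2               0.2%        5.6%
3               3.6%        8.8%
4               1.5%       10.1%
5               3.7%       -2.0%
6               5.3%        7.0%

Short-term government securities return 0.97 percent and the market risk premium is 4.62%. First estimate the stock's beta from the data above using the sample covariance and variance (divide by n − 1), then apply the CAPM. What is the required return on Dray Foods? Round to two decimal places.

Mean R_i = (-2.2 + 0.2 + 3.6 + 1.5 + 3.7 + 5.3) / 6 = 2.0167%
Mean R_m = (-8.6 + 5.6 + 8.8 + 10.1 − 2.0 + 7.0) / 6 = 3.4833%
Σ(R_i − R̄_i)(R_m − R̄_m) = 54.4217  ⇒  Cov = 54.4217 / 5 = 10.8843
Σ(R_m − R̄_m)² = 264.9683  ⇒  Var(R_m) = 264.9683 / 5 = 52.9937
β = Cov / Var(R_m) = 10.8843 / 52.9937 = 0.2054
E(R) = R_f + β × MRP = 0.97% + 0.2054 × 4.62% = 1.92%

1.92%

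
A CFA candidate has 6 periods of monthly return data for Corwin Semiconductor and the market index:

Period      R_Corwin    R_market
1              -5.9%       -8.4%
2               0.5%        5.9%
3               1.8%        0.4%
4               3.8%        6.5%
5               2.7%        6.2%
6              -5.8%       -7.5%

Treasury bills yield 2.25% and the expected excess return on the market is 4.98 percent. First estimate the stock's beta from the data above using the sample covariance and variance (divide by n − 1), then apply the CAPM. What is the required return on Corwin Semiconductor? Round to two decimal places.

Mean R_i = (-5.9 + 0.5 + 1.8 + 3.8 + 2.7 − 5.8) / 6 = -0.4833%
Mean R_m = (-8.4 + 5.9 + 0.4 + 6.5 + 6.2 − 7.5) / 6 = 0.5167%
Σ(R_i − R̄_i)(R_m − R̄_m) = 139.6683  ⇒  Cov = 139.6683 / 5 = 27.9337
Σ(R_m − R̄_m)² = 240.8683  ⇒  Var(R_m) = 240.8683 / 5 = 48.1737
β = Cov / Var(R_m) = 27.9337 / 48.1737 = 0.5799
E(R) = R_f + β × MRP = 2.25% + 0.5799 × 4.98% = 5.14%

5.14%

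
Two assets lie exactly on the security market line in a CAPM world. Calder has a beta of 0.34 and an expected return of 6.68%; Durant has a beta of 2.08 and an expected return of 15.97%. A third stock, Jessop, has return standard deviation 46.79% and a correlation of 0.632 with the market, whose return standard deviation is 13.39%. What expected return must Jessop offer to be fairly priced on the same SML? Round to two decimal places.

16.66%

MRP = (15.97% − 6.68%) / (2.08 − 0.34) = 5.3391%
R_f = 6.68% − 0.34 × 5.3391% = 4.8647%
β_Jessop = ρ·σ_i/σ_m = 0.632 × 46.79 / 13.39 = 2.2085
E(R_Jessop) = R_f + β × MRP = 4.8647% + 2.2085 × 5.3391% = 16.66%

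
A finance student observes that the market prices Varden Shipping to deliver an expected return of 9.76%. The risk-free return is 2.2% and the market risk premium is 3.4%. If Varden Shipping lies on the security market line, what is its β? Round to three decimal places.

2.224

β = (E(R) − R_f) / MRP = (9.76% − 2.2%) / 3.4% = 7.56% / 3.4% = 2.224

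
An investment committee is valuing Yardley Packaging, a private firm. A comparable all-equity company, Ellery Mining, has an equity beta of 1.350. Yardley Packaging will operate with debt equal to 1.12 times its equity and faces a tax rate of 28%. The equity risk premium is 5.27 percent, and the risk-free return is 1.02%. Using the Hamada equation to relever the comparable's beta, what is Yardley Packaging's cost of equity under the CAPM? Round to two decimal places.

13.87%

β_L = β_U × [1 + (1 − t)(D/E)] = 1.350 × [1 + (1 − 0.28) × 1.12]
    = 1.350 × [1 + 0.72 × 1.12] = 1.350 × 1.8064 = 2.4386
E(R) = R_f + β_L × MRP = 1.02% + 2.4386 × 5.27% = 13.87%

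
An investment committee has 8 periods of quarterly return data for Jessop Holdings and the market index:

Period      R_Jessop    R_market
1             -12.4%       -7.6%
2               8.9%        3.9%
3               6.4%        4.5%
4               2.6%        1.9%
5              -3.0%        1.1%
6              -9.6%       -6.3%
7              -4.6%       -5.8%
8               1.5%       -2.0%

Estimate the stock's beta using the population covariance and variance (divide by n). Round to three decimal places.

1.421

Mean R_i = (-12.4 + 8.9 + 6.4 + 2.6 − 3.0 − 9.6 − 4.6 + 1.5) / 8 = -1.2750%
Mean R_m = (-7.6 + 3.9 + 4.5 + 1.9 + 1.1 − 6.3 − 5.8 − 2.0) / 8 = -1.2875%
Σ(R_i − R̄_i)(R_m − R̄_m) = 230.4175  ⇒  Cov = 230.4175 / 8 = 28.8022
Σ(R_m − R̄_m)² = 162.1088  ⇒  Var(R_m) = 162.1088 / 8 = 20.2636
β = Cov / Var(R_m) = 28.8022 / 20.2636 = 1.4214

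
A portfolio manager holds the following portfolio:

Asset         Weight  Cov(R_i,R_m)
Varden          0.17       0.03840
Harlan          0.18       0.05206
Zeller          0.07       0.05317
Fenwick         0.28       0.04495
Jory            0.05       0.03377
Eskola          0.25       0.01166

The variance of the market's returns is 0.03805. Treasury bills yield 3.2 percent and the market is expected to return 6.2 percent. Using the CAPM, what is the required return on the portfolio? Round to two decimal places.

6.10%

β_Varden = 0.03840 / 0.03805 = 1.0092
β_Harlan = 0.05206 / 0.03805 = 1.3682
β_Zeller = 0.05317 / 0.03805 = 1.3974
β_Fenwick = 0.04495 / 0.03805 = 1.1813
β_Jory = 0.03377 / 0.03805 = 0.8875
β_Eskola = 0.01166 / 0.03805 = 0.3064
β_P = Σ w_i β_i = 0.17×1.0092 + 0.18×1.3682 + 0.07×1.3974 + 0.28×1.1813 + 0.05×0.8875 + 0.25×0.3064 = 0.9674
MRP = 6.2% − 3.2% = 3.00%
E(R_P) = R_f + β_P × MRP = 3.2% + 0.9674 × 3.0% = 6.10%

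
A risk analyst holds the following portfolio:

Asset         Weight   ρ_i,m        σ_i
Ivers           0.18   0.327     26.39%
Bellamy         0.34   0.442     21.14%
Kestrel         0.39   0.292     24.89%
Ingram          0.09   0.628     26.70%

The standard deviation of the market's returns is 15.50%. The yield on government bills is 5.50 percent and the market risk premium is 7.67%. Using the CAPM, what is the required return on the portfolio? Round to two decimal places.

β_Ivers = 0.327 × 26.39% / 15.50% = 0.5567
β_Bellamy = 0.442 × 21.14% / 15.50% = 0.6028
β_Kestrel = 0.292 × 24.89% / 15.50% = 0.4689
β_Ingram = 0.628 × 26.70% / 15.50% = 1.0818
β_P = Σ w_i β_i = 0.18×0.5567 + 0.34×0.6028 + 0.39×0.4689 + 0.09×1.0818 = 0.5854
E(R_P) = R_f + β_P × MRP = 5.50% + 0.5854 × 7.67% = 9.99%

9.99%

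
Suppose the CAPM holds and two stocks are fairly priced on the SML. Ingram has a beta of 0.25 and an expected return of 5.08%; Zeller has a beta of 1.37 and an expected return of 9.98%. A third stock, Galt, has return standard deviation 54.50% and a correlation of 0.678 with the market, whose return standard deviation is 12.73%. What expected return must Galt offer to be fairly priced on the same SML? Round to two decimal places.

16.69%

MRP = (9.98% − 5.08%) / (1.37 − 0.25) = 4.3750%
R_f = 5.08% − 0.25 × 4.3750% = 3.9863%
β_Galt = ρ·σ_i/σ_m = 0.678 × 54.50 / 12.73 = 2.9027
E(R_Galt) = R_f + β × MRP = 3.9863% + 2.9027 × 4.3750% = 16.69%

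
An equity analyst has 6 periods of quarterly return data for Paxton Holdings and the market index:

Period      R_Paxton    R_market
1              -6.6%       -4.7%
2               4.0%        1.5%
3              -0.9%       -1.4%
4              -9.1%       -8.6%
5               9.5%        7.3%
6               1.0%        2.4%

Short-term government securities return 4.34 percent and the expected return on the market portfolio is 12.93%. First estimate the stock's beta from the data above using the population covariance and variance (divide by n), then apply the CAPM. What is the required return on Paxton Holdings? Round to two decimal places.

Mean R_i = (-6.6 + 4.0 − 0.9 − 9.1 + 9.5 + 1.0) / 6 = -0.3500%
Mean R_m = (-4.7 + 1.5 − 1.4 − 8.6 + 7.3 + 2.4) / 6 = -0.5833%
Σ(R_i − R̄_i)(R_m − R̄_m) = 187.0650  ⇒  Cov = 187.0650 / 6 = 31.1775
Σ(R_m − R̄_m)² = 157.2683  ⇒  Var(R_m) = 157.2683 / 6 = 26.2114
β = Cov / Var(R_m) = 31.1775 / 26.2114 = 1.1895
MRP = 12.93% − 4.34% = 8.59%
E(R) = R_f + β × MRP = 4.34% + 1.1895 × 8.59% = 14.56%

14.56%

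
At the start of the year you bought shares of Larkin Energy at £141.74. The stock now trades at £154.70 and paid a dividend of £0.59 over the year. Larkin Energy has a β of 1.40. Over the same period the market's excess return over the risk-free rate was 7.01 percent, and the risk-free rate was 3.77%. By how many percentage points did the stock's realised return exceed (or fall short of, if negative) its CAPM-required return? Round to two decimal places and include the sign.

Realised HPR = (P1 + D1 − P0) / P0 = (154.70 + 0.59 − 141.74) / 141.74 = 13.55 / 141.74 = 9.5598%
CAPM required = R_f + β·MRP = 3.77% + 1.40 × 7.01% = 13.5840%
α = realised − required = 9.5598% − 13.5840% = -4.02%

-4.02%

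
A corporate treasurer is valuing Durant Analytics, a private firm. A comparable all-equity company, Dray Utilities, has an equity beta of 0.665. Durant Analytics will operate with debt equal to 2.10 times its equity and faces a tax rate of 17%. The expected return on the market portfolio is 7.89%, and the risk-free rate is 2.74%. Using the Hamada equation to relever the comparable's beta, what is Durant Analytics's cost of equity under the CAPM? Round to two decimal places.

12.13%

β_L = β_U × [1 + (1 − t)(D/E)] = 0.665 × [1 + (1 − 0.17) × 2.10]
    = 0.665 × [1 + 0.83 × 2.10] = 0.665 × 2.7430 = 1.8241
MRP = 7.89% − 2.74% = 5.15%
E(R) = R_f + β_L × MRP = 2.74% + 1.8241 × 5.15% = 12.13%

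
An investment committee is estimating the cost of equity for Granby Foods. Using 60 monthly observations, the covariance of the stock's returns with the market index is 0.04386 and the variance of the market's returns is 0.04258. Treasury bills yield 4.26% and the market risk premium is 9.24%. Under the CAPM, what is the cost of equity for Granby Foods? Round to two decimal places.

β = Cov(R_i, R_m) / Var(R_m) = 0.04386 / 0.04258 = 1.0301
E(R) = R_f + β × MRP = 4.26% + 1.0301 × 9.24% = 13.78%

13.78%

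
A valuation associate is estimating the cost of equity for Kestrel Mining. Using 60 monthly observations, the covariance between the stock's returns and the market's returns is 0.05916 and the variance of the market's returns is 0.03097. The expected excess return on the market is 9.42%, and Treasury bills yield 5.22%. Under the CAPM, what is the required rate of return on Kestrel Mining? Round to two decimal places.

23.21%

β = Cov(R_i, R_m) / Var(R_m) = 0.05916 / 0.03097 = 1.9102
E(R) = R_f + β × MRP = 5.22% + 1.9102 × 9.42% = 23.21%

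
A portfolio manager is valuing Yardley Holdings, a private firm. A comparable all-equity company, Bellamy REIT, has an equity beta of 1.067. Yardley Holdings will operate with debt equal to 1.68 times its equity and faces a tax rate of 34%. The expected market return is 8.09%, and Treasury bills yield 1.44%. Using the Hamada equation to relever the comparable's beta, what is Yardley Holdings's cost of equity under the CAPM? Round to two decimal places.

β_L = β_U × [1 + (1 − t)(D/E)] = 1.067 × [1 + (1 − 0.34) × 1.68]
    = 1.067 × [1 + 0.66 × 1.68] = 1.067 × 2.1088 = 2.2501
MRP = 8.09% − 1.44% = 6.65%
E(R) = R_f + β_L × MRP = 1.44% + 2.2501 × 6.65% = 16.40%

16.40%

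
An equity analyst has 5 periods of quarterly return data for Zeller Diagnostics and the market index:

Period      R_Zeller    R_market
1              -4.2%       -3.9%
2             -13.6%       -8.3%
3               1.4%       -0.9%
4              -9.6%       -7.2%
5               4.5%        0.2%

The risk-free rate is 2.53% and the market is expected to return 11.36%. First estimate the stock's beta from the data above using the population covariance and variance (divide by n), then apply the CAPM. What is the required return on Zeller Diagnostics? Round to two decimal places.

Mean R_i = (-4.2 − 13.6 + 1.4 − 9.6 + 4.5) / 5 = -4.3000%
Mean R_m = (-3.9 − 8.3 − 0.9 − 7.2 + 0.2) / 5 = -4.0200%
Σ(R_i − R̄_i)(R_m − R̄_m) = 111.5900  ⇒  Cov = 111.5900 / 5 = 22.3180
Σ(R_m − R̄_m)² = 55.9880  ⇒  Var(R_m) = 55.9880 / 5 = 11.1976
β = Cov / Var(R_m) = 22.3180 / 11.1976 = 1.9931
MRP = 11.36% − 2.53% = 8.83%
E(R) = R_f + β × MRP = 2.53% + 1.9931 × 8.83% = 20.13%

20.13%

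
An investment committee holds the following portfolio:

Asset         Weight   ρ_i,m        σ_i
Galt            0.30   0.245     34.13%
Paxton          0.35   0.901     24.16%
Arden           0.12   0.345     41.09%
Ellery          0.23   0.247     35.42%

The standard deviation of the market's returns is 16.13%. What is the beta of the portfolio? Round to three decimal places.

0.858

β_Galt = 0.245 × 34.13% / 16.13% = 0.5184
β_Paxton = 0.901 × 24.16% / 16.13% = 1.3495
β_Arden = 0.345 × 41.09% / 16.13% = 0.8789
β_Ellery = 0.247 × 35.42% / 16.13% = 0.5424
β_P = Σ w_i β_i = 0.30×0.5184 + 0.35×1.3495 + 0.12×0.8789 + 0.23×0.5424 = 0.8581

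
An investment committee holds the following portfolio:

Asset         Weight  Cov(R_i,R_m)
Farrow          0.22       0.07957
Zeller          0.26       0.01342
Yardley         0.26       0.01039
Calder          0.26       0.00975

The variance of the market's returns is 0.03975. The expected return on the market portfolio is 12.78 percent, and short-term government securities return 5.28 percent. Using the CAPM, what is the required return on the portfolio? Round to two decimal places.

10.23%

β_Farrow = 0.07957 / 0.03975 = 2.0018
β_Zeller = 0.01342 / 0.03975 = 0.3376
β_Yardley = 0.01039 / 0.03975 = 0.2614
β_Calder = 0.00975 / 0.03975 = 0.2453
β_P = Σ w_i β_i = 0.22×2.0018 + 0.26×0.3376 + 0.26×0.2614 + 0.26×0.2453 = 0.6599
MRP = 12.78% − 5.28% = 7.50%
E(R_P) = R_f + β_P × MRP = 5.28% + 0.6599 × 7.50% = 10.23%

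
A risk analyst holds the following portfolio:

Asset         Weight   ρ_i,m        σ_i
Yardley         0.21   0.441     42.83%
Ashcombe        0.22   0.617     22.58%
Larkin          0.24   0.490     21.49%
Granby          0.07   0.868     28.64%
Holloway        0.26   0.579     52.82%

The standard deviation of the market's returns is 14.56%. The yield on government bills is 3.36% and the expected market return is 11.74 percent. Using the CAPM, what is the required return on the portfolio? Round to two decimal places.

14.44%

β_Yardley = 0.441 × 42.83% / 14.56% = 1.2973
β_Ashcombe = 0.617 × 22.58% / 14.56% = 0.9569
β_Larkin = 0.490 × 21.49% / 14.56% = 0.7232
β_Granby = 0.868 × 28.64% / 14.56% = 1.7074
β_Holloway = 0.579 × 52.82% / 14.56% = 2.1005
β_P = Σ w_i β_i = 0.21×1.2973 + 0.22×0.9569 + 0.24×0.7232 + 0.07×1.7074 + 0.26×2.1005 = 1.3222
MRP = 11.74% − 3.36% = 8.38%
E(R_P) = R_f + β_P × MRP = 3.36% + 1.3222 × 8.38% = 14.44%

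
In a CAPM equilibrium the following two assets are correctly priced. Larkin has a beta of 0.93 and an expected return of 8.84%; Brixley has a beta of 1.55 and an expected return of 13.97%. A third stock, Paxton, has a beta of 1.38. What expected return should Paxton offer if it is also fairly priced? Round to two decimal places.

12.56%

MRP (SML slope) = (13.97% − 8.84%) / (1.55 − 0.93) = 5.13% / 0.62 = 8.2742%
R_f (intercept) = 8.84% − 0.93 × 8.2742% = 1.1450%
E(R_Paxton) = R_f + β × MRP = 1.1450% + 1.38 × 8.2742% = 12.56%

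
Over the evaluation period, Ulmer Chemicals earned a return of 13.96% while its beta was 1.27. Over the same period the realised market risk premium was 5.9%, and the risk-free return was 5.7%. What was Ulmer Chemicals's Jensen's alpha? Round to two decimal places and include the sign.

+0.77%

CAPM benchmark = R_f + β(R_m − R_f) = 5.7% + 1.27 × 5.9% = 13.1930%
α = actual − benchmark = 13.96% − 13.1930% = +0.77%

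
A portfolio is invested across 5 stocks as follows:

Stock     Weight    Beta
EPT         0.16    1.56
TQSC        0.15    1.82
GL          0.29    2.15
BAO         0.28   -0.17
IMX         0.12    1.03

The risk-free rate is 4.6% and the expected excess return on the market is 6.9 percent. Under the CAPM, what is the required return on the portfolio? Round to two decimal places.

13.03%

β_P = Σ w_i β_i = 0.16×1.56 + 0.15×1.82 + 0.29×2.15 + 0.28×-0.17 + 0.12×1.03 = 1.2221
E(R_P) = R_f + β_P × MRP = 4.6% + 1.2221 × 6.9% = 13.03%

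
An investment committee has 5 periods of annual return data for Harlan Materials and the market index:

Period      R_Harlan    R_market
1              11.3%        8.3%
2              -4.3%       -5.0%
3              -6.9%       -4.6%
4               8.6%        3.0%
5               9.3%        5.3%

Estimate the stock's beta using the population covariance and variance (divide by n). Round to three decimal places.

1.383

Mean R_i = (11.3 − 4.3 − 6.9 + 8.6 + 9.3) / 5 = 3.6000%
Mean R_m = (8.3 − 5.0 − 4.6 + 3.0 + 5.3) / 5 = 1.4000%
Σ(R_i − R̄_i)(R_m − R̄_m) = 196.9200  ⇒  Cov = 196.9200 / 5 = 39.3840
Σ(R_m − R̄_m)² = 142.3400  ⇒  Var(R_m) = 142.3400 / 5 = 28.4680
β = Cov / Var(R_m) = 39.3840 / 28.4680 = 1.3834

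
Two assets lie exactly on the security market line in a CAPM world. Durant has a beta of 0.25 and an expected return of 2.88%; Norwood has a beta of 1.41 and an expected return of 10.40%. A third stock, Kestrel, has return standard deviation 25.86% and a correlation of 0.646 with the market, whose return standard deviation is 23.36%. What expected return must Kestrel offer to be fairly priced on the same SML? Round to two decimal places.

5.90%

MRP = (10.40% − 2.88%) / (1.41 − 0.25) = 6.4828%
R_f = 2.88% − 0.25 × 6.4828% = 1.2593%
β_Kestrel = ρ·σ_i/σ_m = 0.646 × 25.86 / 23.36 = 0.7151
E(R_Kestrel) = R_f + β × MRP = 1.2593% + 0.7151 × 6.4828% = 5.90%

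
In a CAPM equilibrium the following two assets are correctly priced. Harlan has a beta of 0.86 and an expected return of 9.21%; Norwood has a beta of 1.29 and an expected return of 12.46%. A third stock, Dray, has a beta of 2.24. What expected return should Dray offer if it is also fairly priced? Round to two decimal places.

MRP (SML slope) = (12.46% − 9.21%) / (1.29 − 0.86) = 3.25% / 0.43 = 7.5581%
R_f (intercept) = 9.21% − 0.86 × 7.5581% = 2.7100%
E(R_Dray) = R_f + β × MRP = 2.7100% + 2.24 × 7.5581% = 19.64%

19.64%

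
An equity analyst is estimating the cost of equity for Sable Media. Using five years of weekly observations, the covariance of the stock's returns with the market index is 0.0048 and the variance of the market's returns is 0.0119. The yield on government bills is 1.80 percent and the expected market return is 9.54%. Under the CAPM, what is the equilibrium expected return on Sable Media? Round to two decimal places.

4.92%

β = Cov(R_i, R_m) / Var(R_m) = 0.0048 / 0.0119 = 0.4034
MRP = 9.54% − 1.80% = 7.74%
E(R) = R_f + β × MRP = 1.80% + 0.4034 × 7.74% = 4.92%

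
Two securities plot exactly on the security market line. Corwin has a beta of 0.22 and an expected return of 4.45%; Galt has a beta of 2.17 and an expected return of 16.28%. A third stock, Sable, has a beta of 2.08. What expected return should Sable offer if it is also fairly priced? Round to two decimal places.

MRP (SML slope) = (16.28% − 4.45%) / (2.17 − 0.22) = 11.83% / 1.95 = 6.0667%
R_f (intercept) = 4.45% − 0.22 × 6.0667% = 3.1153%
E(R_Sable) = R_f + β × MRP = 3.1153% + 2.08 × 6.0667% = 15.73%

15.73%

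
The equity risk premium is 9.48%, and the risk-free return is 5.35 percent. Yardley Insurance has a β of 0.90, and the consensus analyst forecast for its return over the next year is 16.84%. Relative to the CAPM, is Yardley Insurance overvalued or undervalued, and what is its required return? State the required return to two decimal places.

Undervalued; required return 13.88%

Required return = R_f + β·MRP = 5.35% + 0.90 × 9.48% = 13.88%
Forecast 16.84% > required 13.88% → the stock plots above the SML → undervalued.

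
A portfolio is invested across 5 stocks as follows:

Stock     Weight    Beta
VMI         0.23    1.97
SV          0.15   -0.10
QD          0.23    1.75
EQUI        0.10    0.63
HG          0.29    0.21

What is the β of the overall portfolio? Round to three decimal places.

0.965

β_P = Σ w_i β_i = 0.23×1.97 + 0.15×-0.10 + 0.23×1.75 + 0.10×0.63 + 0.29×0.21 = 0.9645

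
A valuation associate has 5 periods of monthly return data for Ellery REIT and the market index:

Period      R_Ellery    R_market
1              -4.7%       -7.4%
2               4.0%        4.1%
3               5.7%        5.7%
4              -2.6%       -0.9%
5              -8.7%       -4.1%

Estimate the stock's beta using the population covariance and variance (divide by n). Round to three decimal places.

Mean R_i = (-4.7 + 4.0 + 5.7 − 2.6 − 8.7) / 5 = -1.2600%
Mean R_m = (-7.4 + 4.1 + 5.7 − 0.9 − 4.1) / 5 = -0.5200%
Σ(R_i − R̄_i)(R_m − R̄_m) = 118.4040  ⇒  Cov = 118.4040 / 5 = 23.6808
Σ(R_m − R̄_m)² = 120.3280  ⇒  Var(R_m) = 120.3280 / 5 = 24.0656
β = Cov / Var(R_m) = 23.6808 / 24.0656 = 0.9840

0.984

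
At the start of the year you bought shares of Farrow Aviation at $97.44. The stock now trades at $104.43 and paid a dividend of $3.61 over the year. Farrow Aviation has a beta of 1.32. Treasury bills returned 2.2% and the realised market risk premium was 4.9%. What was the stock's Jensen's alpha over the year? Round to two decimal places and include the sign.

Realised HPR = (P1 + D1 − P0) / P0 = (104.43 + 3.61 − 97.44) / 97.44 = 10.60 / 97.44 = 10.8785%
CAPM required = R_f + β·MRP = 2.2% + 1.32 × 4.9% = 8.6680%
α = realised − required = 10.8785% − 8.6680% = +2.21%

+2.21%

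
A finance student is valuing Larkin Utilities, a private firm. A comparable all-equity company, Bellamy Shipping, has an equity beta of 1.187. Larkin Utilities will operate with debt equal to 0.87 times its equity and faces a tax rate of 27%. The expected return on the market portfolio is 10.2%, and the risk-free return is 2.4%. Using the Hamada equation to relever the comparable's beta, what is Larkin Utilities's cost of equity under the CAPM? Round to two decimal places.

β_L = β_U × [1 + (1 − t)(D/E)] = 1.187 × [1 + (1 − 0.27) × 0.87]
    = 1.187 × [1 + 0.73 × 0.87] = 1.187 × 1.6351 = 1.9409
MRP = 10.2% − 2.4% = 7.80%
E(R) = R_f + β_L × MRP = 2.4% + 1.9409 × 7.8% = 17.54%

17.54%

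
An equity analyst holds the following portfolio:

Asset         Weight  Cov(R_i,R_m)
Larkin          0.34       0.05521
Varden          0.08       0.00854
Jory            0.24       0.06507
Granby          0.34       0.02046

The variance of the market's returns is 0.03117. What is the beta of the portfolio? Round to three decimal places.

1.348

β_Larkin = 0.05521 / 0.03117 = 1.7713
β_Varden = 0.00854 / 0.03117 = 0.2740
β_Jory = 0.06507 / 0.03117 = 2.0876
β_Granby = 0.02046 / 0.03117 = 0.6564
β_P = Σ w_i β_i = 0.34×1.7713 + 0.08×0.2740 + 0.24×2.0876 + 0.34×0.6564 = 1.3484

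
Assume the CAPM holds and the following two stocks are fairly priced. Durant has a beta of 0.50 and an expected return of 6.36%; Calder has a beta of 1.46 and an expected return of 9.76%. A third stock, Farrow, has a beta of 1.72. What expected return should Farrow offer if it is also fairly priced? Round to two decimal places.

10.68%

MRP (SML slope) = (9.76% − 6.36%) / (1.46 − 0.50) = 3.40% / 0.96 = 3.5417%
R_f (intercept) = 6.36% − 0.50 × 3.5417% = 4.5892%
E(R_Farrow) = R_f + β × MRP = 4.5892% + 1.72 × 3.5417% = 10.68%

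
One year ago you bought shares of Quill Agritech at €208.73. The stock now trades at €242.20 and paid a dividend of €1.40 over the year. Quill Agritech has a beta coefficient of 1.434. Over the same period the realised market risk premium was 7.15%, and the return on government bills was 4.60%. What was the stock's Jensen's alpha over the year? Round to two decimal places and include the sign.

+1.85%

Realised HPR = (P1 + D1 − P0) / P0 = (242.20 + 1.40 − 208.73) / 208.73 = 34.87 / 208.73 = 16.7058%
CAPM required = R_f + β·MRP = 4.60% + 1.434 × 7.15% = 14.85310%
α = realised − required = 16.7058% − 14.85310% = +1.85%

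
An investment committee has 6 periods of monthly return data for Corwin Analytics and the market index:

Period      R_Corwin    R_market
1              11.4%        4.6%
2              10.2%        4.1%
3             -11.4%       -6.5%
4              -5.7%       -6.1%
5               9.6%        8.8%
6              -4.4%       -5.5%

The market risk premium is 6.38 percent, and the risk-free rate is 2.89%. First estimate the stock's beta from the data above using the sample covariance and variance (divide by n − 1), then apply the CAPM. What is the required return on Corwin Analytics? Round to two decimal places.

11.76%

Mean R_i = (11.4 + 10.2 − 11.4 − 5.7 + 9.6 − 4.4) / 6 = 1.6167%
Mean R_m = (4.6 + 4.1 − 6.5 − 6.1 + 8.8 − 5.5) / 6 = -0.1000%
Σ(R_i − R̄_i)(R_m − R̄_m) = 312.7800  ⇒  Cov = 312.7800 / 5 = 62.5560
Σ(R_m − R̄_m)² = 225.0600  ⇒  Var(R_m) = 225.0600 / 5 = 45.0120
β = Cov / Var(R_m) = 62.5560 / 45.0120 = 1.3898
E(R) = R_f + β × MRP = 2.89% + 1.3898 × 6.38% = 11.76%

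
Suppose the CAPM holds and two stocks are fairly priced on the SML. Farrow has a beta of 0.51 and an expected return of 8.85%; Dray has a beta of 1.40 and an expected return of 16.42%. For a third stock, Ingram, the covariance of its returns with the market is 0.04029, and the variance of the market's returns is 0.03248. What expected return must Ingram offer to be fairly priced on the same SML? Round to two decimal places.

MRP = (16.42% − 8.85%) / (1.40 − 0.51) = 8.5056%
R_f = 8.85% − 0.51 × 8.5056% = 4.5121%
β_Ingram = Cov / Var(R_m) = 0.04029 / 0.03248 = 1.2405
E(R_Ingram) = R_f + β × MRP = 4.5121% + 1.2405 × 8.5056% = 15.06%

15.06%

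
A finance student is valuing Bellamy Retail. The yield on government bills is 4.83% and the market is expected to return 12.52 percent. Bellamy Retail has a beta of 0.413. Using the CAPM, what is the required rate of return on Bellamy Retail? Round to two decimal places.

8.01%

Market risk premium = E(R_m) − R_f = 12.52% − 4.83% = 7.69%
E(R) = R_f + β × MRP = 4.83% + 0.413 × 7.69% = 8.01%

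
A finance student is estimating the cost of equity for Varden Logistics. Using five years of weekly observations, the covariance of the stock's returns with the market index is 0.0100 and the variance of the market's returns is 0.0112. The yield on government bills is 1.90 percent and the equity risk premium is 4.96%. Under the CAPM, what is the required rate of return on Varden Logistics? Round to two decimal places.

6.33%

β = Cov(R_i, R_m) / Var(R_m) = 0.0100 / 0.0112 = 0.8929
E(R) = R_f + β × MRP = 1.90% + 0.8929 × 4.96% = 6.33%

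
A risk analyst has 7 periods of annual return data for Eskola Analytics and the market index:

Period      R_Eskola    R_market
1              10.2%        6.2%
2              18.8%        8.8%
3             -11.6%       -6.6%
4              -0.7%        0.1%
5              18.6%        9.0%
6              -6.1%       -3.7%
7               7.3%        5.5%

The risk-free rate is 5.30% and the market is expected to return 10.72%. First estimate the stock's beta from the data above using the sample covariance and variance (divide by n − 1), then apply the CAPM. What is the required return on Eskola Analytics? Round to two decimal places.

Mean R_i = (10.2 + 18.8 − 11.6 − 0.7 + 18.6 − 6.1 + 7.3) / 7 = 5.2143%
Mean R_m = (6.2 + 8.8 − 6.6 + 0.1 + 9.0 − 3.7 + 5.5) / 7 = 2.7571%
Σ(R_i − R̄_i)(R_m − R̄_m) = 434.6543  ⇒  Cov = 434.6543 / 6 = 72.4424
Σ(R_m − R̄_m)² = 231.1771  ⇒  Var(R_m) = 231.1771 / 6 = 38.5295
β = Cov / Var(R_m) = 72.4424 / 38.5295 = 1.8802
MRP = 10.72% − 5.30% = 5.42%
E(R) = R_f + β × MRP = 5.30% + 1.8802 × 5.42% = 15.49%

15.49%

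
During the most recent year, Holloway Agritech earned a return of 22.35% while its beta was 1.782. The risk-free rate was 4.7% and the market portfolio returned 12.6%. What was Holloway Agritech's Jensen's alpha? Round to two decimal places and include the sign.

Market excess return = 12.6% − 4.7% = 7.90%
CAPM benchmark = R_f + β(R_m − R_f) = 4.7% + 1.782 × 7.9% = 18.7778%
α = actual − benchmark = 22.35% − 18.7778% = +3.57%

+3.57%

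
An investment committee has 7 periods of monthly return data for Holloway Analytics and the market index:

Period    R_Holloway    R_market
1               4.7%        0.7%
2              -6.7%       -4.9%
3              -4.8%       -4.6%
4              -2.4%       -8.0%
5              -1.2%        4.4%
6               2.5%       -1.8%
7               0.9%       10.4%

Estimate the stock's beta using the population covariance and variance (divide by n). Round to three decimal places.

Mean R_i = (4.7 − 6.7 − 4.8 − 2.4 − 1.2 + 2.5 + 0.9) / 7 = -1.0000%
Mean R_m = (0.7 − 4.9 − 4.6 − 8.0 + 4.4 − 1.8 + 10.4) / 7 = -0.5429%
Σ(R_i − R̄_i)(R_m − R̄_m) = 73.1800  ⇒  Cov = 73.1800 / 7 = 10.4543
Σ(R_m − R̄_m)² = 238.3571  ⇒  Var(R_m) = 238.3571 / 7 = 34.0510
β = Cov / Var(R_m) = 10.4543 / 34.0510 = 0.3070

0.307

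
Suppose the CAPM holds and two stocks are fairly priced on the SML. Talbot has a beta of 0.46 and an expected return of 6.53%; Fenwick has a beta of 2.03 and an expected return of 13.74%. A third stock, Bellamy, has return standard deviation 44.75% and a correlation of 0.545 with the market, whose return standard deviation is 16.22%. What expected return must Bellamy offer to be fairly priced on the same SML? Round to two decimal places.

MRP = (13.74% − 6.53%) / (2.03 − 0.46) = 4.5924%
R_f = 6.53% − 0.46 × 4.5924% = 4.4175%
β_Bellamy = ρ·σ_i/σ_m = 0.545 × 44.75 / 16.22 = 1.5036
E(R_Bellamy) = R_f + β × MRP = 4.4175% + 1.5036 × 4.5924% = 11.32%

11.32%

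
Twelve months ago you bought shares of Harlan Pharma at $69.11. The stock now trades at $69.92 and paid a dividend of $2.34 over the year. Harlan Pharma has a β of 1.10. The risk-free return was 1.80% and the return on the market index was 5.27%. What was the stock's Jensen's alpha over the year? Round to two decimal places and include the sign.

Realised HPR = (P1 + D1 − P0) / P0 = (69.92 + 2.34 − 69.11) / 69.11 = 3.15 / 69.11 = 4.5580%
MRP = 5.27% − 1.80% = 3.47%
CAPM required = R_f + β·MRP = 1.80% + 1.10 × 3.47% = 5.6170%
α = realised − required = 4.5580% − 5.6170% = -1.06%

-1.06%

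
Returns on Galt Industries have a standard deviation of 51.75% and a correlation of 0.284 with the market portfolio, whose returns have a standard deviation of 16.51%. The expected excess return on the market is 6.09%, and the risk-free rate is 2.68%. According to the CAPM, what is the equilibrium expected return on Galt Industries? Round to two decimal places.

β = ρ × σ_i / σ_m = 0.284 × 51.75% / 16.51% = 0.8902
E(R) = 2.68% + 0.8902 × 6.09% = 8.10%

8.10%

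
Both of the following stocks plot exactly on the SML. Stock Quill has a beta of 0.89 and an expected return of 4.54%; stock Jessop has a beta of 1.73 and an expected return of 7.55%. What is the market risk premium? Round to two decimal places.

Both satisfy E(R) = R_f + β·MRP, so the slope of the SML is
MRP = (7.55% − 4.54%) / (1.73 − 0.89) = 3.01% / 0.84 = 3.5833%

3.58%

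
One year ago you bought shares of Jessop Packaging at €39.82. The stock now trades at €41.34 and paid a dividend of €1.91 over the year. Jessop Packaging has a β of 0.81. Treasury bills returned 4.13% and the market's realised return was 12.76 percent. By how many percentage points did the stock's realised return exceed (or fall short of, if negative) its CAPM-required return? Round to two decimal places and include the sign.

Realised HPR = (P1 + D1 − P0) / P0 = (41.34 + 1.91 − 39.82) / 39.82 = 3.43 / 39.82 = 8.6138%
MRP = 12.76% − 4.13% = 8.63%
CAPM required = R_f + β·MRP = 4.13% + 0.81 × 8.63% = 11.1203%
α = realised − required = 8.6138% − 11.1203% = -2.51%

-2.51%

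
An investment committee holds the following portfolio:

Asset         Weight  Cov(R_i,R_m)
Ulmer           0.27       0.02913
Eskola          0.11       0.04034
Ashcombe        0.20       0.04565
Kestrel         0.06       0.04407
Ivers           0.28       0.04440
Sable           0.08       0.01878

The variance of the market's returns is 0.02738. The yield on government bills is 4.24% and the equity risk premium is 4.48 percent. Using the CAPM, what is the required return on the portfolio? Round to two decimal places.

10.46%

β_Ulmer = 0.02913 / 0.02738 = 1.0639
β_Eskola = 0.04034 / 0.02738 = 1.4733
β_Ashcombe = 0.04565 / 0.02738 = 1.6673
β_Kestrel = 0.04407 / 0.02738 = 1.6096
β_Ivers = 0.04440 / 0.02738 = 1.6216
β_Sable = 0.01878 / 0.02738 = 0.6859
β_P = Σ w_i β_i = 0.27×1.0639 + 0.11×1.4733 + 0.20×1.6673 + 0.06×1.6096 + 0.28×1.6216 + 0.08×0.6859 = 1.3883
E(R_P) = R_f + β_P × MRP = 4.24% + 1.3883 × 4.48% = 10.46%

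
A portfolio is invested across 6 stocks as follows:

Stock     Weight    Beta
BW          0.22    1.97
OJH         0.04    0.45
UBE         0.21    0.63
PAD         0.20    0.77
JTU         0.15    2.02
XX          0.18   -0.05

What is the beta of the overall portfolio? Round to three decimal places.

β_P = Σ w_i β_i = 0.22×1.97 + 0.04×0.45 + 0.21×0.63 + 0.20×0.77 + 0.15×2.02 + 0.18×-0.05 = 1.0317

1.032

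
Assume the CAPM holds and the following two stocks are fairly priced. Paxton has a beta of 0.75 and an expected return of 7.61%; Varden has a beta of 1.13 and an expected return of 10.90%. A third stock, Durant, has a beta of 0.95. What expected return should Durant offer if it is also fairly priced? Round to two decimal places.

9.34%

MRP (SML slope) = (10.90% − 7.61%) / (1.13 − 0.75) = 3.29% / 0.38 = 8.6579%
R_f (intercept) = 7.61% − 0.75 × 8.6579% = 1.1166%
E(R_Durant) = R_f + β × MRP = 1.1166% + 0.95 × 8.6579% = 9.34%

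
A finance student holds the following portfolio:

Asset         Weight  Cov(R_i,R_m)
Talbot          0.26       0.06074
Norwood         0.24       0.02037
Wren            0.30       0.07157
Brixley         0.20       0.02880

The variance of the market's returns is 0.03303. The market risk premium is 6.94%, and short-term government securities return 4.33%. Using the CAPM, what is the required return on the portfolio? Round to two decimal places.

14.40%

β_Talbot = 0.06074 / 0.03303 = 1.8389
β_Norwood = 0.02037 / 0.03303 = 0.6167
β_Wren = 0.07157 / 0.03303 = 2.1668
β_Brixley = 0.02880 / 0.03303 = 0.8719
β_P = Σ w_i β_i = 0.26×1.8389 + 0.24×0.6167 + 0.30×2.1668 + 0.20×0.8719 = 1.4505
E(R_P) = R_f + β_P × MRP = 4.33% + 1.4505 × 6.94% = 14.40%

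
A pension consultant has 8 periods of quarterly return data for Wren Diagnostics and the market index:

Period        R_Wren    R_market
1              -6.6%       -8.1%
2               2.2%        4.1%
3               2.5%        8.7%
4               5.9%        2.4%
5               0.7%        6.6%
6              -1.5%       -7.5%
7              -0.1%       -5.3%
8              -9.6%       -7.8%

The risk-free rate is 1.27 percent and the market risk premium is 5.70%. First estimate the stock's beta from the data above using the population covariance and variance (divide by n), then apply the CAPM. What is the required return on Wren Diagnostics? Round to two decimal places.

Mean R_i = (-6.6 + 2.2 + 2.5 + 5.9 + 0.7 − 1.5 − 0.1 − 9.6) / 8 = -0.8125%
Mean R_m = (-8.1 + 4.1 + 8.7 + 2.4 + 6.6 − 7.5 − 5.3 − 7.8) / 8 = -0.8625%
Σ(R_i − R̄_i)(R_m − R̄_m) = 184.0638  ⇒  Cov = 184.0638 / 8 = 23.0080
Σ(R_m − R̄_m)² = 346.6588  ⇒  Var(R_m) = 346.6588 / 8 = 43.3324
β = Cov / Var(R_m) = 23.0080 / 43.3324 = 0.5310
E(R) = R_f + β × MRP = 1.27% + 0.5310 × 5.70% = 4.30%

4.30%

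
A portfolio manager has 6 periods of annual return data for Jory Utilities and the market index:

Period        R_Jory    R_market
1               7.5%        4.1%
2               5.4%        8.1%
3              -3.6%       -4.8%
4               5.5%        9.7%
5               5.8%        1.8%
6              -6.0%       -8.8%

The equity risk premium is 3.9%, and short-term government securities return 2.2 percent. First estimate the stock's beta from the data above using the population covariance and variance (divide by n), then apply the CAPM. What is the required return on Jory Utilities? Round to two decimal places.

Mean R_i = (7.5 + 5.4 − 3.6 + 5.5 + 5.8 − 6.0) / 6 = 2.4333%
Mean R_m = (4.1 + 8.1 − 4.8 + 9.7 + 1.8 − 8.8) / 6 = 1.6833%
Σ(R_i − R̄_i)(R_m − R̄_m) = 183.7833  ⇒  Cov = 183.7833 / 6 = 30.6306
Σ(R_m − R̄_m)² = 263.2283  ⇒  Var(R_m) = 263.2283 / 6 = 43.8714
β = Cov / Var(R_m) = 30.6306 / 43.8714 = 0.6982
E(R) = R_f + β × MRP = 2.2% + 0.6982 × 3.9% = 4.92%

4.92%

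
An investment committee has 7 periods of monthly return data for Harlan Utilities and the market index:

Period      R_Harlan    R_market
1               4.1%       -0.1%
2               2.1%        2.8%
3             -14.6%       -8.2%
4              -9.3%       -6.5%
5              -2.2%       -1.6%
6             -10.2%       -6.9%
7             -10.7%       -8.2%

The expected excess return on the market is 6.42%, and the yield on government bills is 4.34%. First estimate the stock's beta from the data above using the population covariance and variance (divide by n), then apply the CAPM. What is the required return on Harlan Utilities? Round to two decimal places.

14.21%

Mean R_i = (4.1 + 2.1 − 14.6 − 9.3 − 2.2 − 10.2 − 10.7) / 7 = -5.8286%
Mean R_m = (-0.1 + 2.8 − 8.2 − 6.5 − 1.6 − 6.9 − 8.2) / 7 = -4.1000%
Σ(R_i − R̄_i)(R_m − R̄_m) = 180.0000  ⇒  Cov = 180.0000 / 7 = 25.7143
Σ(R_m − R̄_m)² = 117.0800  ⇒  Var(R_m) = 117.0800 / 7 = 16.7257
β = Cov / Var(R_m) = 25.7143 / 16.7257 = 1.5374
E(R) = R_f + β × MRP = 4.34% + 1.5374 × 6.42% = 14.21%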